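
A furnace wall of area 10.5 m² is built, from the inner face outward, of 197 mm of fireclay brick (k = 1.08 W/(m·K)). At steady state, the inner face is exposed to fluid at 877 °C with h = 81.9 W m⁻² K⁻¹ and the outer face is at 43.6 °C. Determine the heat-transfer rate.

Q = 45000 W

Treat each layer as a resistance in series:
  R_conv,in = 1/(hA) = 1/(81.9·10.5) = 0.001163 K/W
  R_fireclay brick = L/(kA) = 0.197/(1.08·10.5) = 0.01737 K/W
ΣR = 0.001163 + 0.01737 = 0.01853 K/W
Q = ΔT/ΣR = (877 °C − 43.6 °C)/0.01853 = 45000 W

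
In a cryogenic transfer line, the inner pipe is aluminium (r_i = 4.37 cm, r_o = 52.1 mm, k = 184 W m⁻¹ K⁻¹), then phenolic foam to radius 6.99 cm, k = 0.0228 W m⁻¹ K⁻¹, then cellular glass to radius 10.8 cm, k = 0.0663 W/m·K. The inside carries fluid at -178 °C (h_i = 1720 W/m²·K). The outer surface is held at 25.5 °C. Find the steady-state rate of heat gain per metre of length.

Q' = 65.7 W/m

Series thermal resistances, inner to outer:
  R'_conv,in = 1/(2πr h) = 1/(2π·0.0437·1720) = 0.002117 m·K/W
  R'_aluminium = ln(0.0521/0.0437)/(2πk) = 0.1758/(2π·184) = 1.521×10^-4 m·K/W
  R'_phenolic foam = ln(0.0699/0.0521)/(2πk) = 0.2939/(2π·0.0228) = 2.052 m·K/W
  R'_cellular glass = ln(0.108/0.0699)/(2πk) = 0.4351/(2π·0.0663) = 1.044 m·K/W
ΣR = 0.002117 + 1.521×10^-4 + 2.052 + 1.044 = 3.098 m·K/W
Q' = ΔT/ΣR = (-178 °C − 25.5 °C)/3.098 = -65.7 W/m
(Negative Q' ⇒ heat flows inward; heat gain = 65.7 W/m.)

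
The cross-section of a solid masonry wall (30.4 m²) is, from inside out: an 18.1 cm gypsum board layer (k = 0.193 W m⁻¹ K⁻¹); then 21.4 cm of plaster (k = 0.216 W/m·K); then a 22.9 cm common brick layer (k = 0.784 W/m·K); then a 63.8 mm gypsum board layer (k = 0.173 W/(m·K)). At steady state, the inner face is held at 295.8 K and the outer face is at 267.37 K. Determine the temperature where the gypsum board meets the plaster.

T = 285.5 K

Resistance network (inner→outer):
  R_gypsum board = L/(kA) = 0.181/(0.193·30.4) = 0.03085 K/W
  R_plaster = L/(kA) = 0.214/(0.216·30.4) = 0.03259 K/W
  R_common brick = L/(kA) = 0.229/(0.784·30.4) = 0.009608 K/W
  R_gypsum board = L/(kA) = 0.0638/(0.173·30.4) = 0.01213 K/W
ΣR = 0.03085 + 0.03259 + 0.009608 + 0.01213 = 0.08518 K/W
Q = ΔT/ΣR = (295.8 K − 267.37 K)/0.08518 = 333.8 W
From the inner boundary to the gypsum board/plaster interface, ΣR_partial = 0.03085 K/W.
T_interface = T_in − Q·ΣR_partial = 295.8 K − (333.8)(0.03085) = 285.5 K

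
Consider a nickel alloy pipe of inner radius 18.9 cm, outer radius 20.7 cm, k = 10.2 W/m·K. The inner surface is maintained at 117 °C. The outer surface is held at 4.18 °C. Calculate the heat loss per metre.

Q' = 79.5 kW/m

Q' = 2πk·ΔT/ln(r₂/r₁) = 2π × 10.2 × 112.82 / ln(0.207/0.189) = 79500 W/m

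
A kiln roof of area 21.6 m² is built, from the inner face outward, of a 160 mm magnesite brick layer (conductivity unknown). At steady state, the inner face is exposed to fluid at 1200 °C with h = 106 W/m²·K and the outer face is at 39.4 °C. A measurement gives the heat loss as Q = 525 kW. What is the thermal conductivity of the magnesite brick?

ΣR = ΔT/Q = |1200 − 39.4|/5.25×10^5 = 0.002211 K/W
Known resistances:
  R_conv,in = 1/(hA) = 1/(106·21.6) = 4.368×10^-4 K/W
R_magnesite brick = ΣR − ΣR_known = 0.002211 − 4.368×10^-4 = 0.001774 K/W
L/(kA) = 0.001774 ⇒ k = 0.160/(0.001774·21.6) = 4.18 W/m·K

k = 4.18 W/m·K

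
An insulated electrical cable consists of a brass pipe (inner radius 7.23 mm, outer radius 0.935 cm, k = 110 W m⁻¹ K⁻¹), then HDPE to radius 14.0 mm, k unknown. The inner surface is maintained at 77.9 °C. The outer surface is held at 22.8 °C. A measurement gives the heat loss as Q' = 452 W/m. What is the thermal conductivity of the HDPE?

ΣR = ΔT/Q' = |77.9 − 22.8|/452 = 0.1219 m·K/W
Known resistances:
  R'_brass = ln(0.00935/0.00723)/(2πk) = 0.2571/(2π·110) = 3.720×10^-4 m·K/W
R_HDPE = ΣR − ΣR_known = 0.1219 − 3.720×10^-4 = 0.1215 m·K/W
ln(r₂/r₁)/(2πk) = 0.1215 ⇒ k = 0.4037/(2π·0.1215) = 0.529 W/m·K

k = 0.529 W/m·K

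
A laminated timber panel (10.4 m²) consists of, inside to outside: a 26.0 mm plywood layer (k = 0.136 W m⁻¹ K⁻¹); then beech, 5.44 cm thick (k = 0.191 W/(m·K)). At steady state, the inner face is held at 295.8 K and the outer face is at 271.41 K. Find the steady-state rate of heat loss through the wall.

Q = 533 W

Series thermal resistances, inner to outer:
  R_plywood = L/(kA) = 0.0260/(0.136·10.4) = 0.01838 K/W
  R_beech = L/(kA) = 0.0544/(0.191·10.4) = 0.02739 K/W
ΣR = 0.01838 + 0.02739 = 0.04577 K/W
Q = ΔT/ΣR = (295.8 K − 271.41 K)/0.04577 = 533 W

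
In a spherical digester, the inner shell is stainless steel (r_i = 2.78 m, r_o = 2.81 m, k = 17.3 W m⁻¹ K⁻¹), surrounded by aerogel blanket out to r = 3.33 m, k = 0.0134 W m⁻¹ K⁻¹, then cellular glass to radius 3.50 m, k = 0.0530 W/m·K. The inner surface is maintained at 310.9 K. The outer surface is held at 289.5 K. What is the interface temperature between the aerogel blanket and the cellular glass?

T = 290.8 K

Series thermal resistances, inner to outer:
  R_stainless steel = (1/2.78 − 1/2.81)/(4πk) = 0.003840/(4π·17.3) = 1.767×10^-5 K/W
  R_aerogel blanket = (1/2.81 − 1/3.33)/(4πk) = 0.05557/(4π·0.0134) = 0.3300 K/W
  R_cellular glass = (1/3.33 − 1/3.50)/(4πk) = 0.01459/(4π·0.0530) = 0.02190 K/W
ΣR = 1.767×10^-5 + 0.3300 + 0.02190 = 0.3519 K/W
Q = ΔT/ΣR = (310.9 K − 289.5 K)/0.3519 = 60.81 W
From the inner boundary to the aerogel blanket/cellular glass interface, ΣR_partial = 0.3300 K/W.
T_interface = T_in − Q·ΣR_partial = 310.9 K − (60.81)(0.3300) = 290.8 K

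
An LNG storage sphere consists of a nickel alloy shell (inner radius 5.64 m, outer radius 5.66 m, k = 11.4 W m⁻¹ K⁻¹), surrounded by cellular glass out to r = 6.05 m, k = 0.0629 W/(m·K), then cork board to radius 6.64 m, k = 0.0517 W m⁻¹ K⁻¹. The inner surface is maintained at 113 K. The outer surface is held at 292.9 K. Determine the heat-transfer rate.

Series thermal resistances, inner to outer:
  R_nickel alloy = (1/5.64 − 1/5.66)/(4πk) = 6.265×10^-4/(4π·11.4) = 4.373×10^-6 K/W
  R_cellular glass = (1/5.66 − 1/6.05)/(4πk) = 0.01139/(4π·0.0629) = 0.01441 K/W
  R_cork board = (1/6.05 − 1/6.64)/(4πk) = 0.01469/(4π·0.0517) = 0.02261 K/W
ΣR = 4.373×10^-6 + 0.01441 + 0.02261 = 0.03702 K/W
Q = ΔT/ΣR = (113 K − 292.9 K)/0.03702 = -4860 W
(Negative Q ⇒ heat flows inward; heat gain = 4860 W.)

Q = 4860 W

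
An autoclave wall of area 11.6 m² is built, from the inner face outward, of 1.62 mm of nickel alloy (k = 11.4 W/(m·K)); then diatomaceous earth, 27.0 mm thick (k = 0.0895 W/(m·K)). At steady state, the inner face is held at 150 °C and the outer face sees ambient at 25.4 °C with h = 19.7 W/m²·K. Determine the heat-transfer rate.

Series thermal resistances, inner to outer:
  R_nickel alloy = L/(kA) = 0.00162/(11.4·11.6) = 1.225×10^-5 K/W
  R_diatomaceous earth = L/(kA) = 0.0270/(0.0895·11.6) = 0.02601 K/W
  R_conv,out = 1/(hA) = 1/(19.7·11.6) = 0.004376 K/W
ΣR = 1.225×10^-5 + 0.02601 + 0.004376 = 0.03040 K/W
Q = ΔT/ΣR = (150 °C − 25.4 °C)/0.03040 = 4100 W

Q = 4100 W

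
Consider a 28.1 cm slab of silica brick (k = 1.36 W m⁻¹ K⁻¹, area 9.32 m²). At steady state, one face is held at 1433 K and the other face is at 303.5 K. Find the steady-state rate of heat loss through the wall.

Q = kA·ΔT/L = 1.36 × 9.32 × |1433 K − 303.5 K| / 0.281 = 50900 W

Q = 50900 W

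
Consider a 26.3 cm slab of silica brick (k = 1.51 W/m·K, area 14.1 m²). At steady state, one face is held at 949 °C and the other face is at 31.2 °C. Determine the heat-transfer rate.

Q = 74.3 kW

Q = kA·ΔT/L = 1.51 × 14.1 × |949 °C − 31.2 °C| / 0.263 = 74300 W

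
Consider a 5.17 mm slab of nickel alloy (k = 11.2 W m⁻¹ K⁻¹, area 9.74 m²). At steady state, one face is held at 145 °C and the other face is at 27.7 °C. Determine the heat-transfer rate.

Q = 2.48×10^6 W

Q = kA·ΔT/L = 11.2 × 9.74 × |145 °C − 27.7 °C| / 0.00517 = 2.48×10^6 W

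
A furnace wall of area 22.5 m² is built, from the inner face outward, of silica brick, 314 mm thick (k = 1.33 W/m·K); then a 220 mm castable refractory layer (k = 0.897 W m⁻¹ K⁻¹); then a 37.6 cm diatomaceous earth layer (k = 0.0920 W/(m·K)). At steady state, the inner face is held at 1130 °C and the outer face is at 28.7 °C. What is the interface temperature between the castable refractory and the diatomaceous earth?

Resistance network (inner→outer):
  R_silica brick = L/(kA) = 0.314/(1.33·22.5) = 0.01049 K/W
  R_castable refractory = L/(kA) = 0.220/(0.897·22.5) = 0.01090 K/W
  R_diatomaceous earth = L/(kA) = 0.376/(0.0920·22.5) = 0.1816 K/W
ΣR = 0.01049 + 0.01090 + 0.1816 = 0.2030 K/W
Q = ΔT/ΣR = (1130 °C − 28.7 °C)/0.2030 = 5425 W
From the inner boundary to the castable refractory/diatomaceous earth interface, ΣR_partial = 0.02139 K/W.
T_interface = T_in − Q·ΣR_partial = 1130 °C − (5425)(0.02139) = 1014 °C

T = 1014 °C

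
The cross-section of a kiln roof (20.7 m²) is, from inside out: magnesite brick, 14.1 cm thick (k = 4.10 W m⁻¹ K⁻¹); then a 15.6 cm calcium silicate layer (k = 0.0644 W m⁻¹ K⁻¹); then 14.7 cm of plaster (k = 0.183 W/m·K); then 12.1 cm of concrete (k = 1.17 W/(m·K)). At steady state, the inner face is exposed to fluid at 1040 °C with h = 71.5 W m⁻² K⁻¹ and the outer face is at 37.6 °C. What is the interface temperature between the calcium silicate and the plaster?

T = 307 °C

Resistance network (inner→outer):
  R_conv,in = 1/(hA) = 1/(71.5·20.7) = 6.757×10^-4 K/W
  R_magnesite brick = L/(kA) = 0.141/(4.10·20.7) = 0.001661 K/W
  R_calcium silicate = L/(kA) = 0.156/(0.0644·20.7) = 0.1170 K/W
  R_plaster = L/(kA) = 0.147/(0.183·20.7) = 0.03881 K/W
  R_concrete = L/(kA) = 0.121/(1.17·20.7) = 0.004996 K/W
ΣR = 6.757×10^-4 + 0.001661 + 0.1170 + 0.03881 + 0.004996 = 0.1631 K/W
Q = ΔT/ΣR = (1040 °C − 37.6 °C)/0.1631 = 6146 W
From the inner boundary to the calcium silicate/plaster interface, ΣR_partial = 0.1193 K/W.
T_interface = T_in − Q·ΣR_partial = 1040 °C − (6146)(0.1193) = 307 °C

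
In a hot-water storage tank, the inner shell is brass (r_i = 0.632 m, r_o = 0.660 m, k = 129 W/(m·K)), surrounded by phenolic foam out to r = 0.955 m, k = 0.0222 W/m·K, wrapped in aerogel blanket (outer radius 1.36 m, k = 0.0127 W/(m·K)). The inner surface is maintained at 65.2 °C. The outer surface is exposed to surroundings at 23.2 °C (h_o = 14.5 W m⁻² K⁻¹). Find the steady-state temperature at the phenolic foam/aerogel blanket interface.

Resistance network (inner→outer):
  R_brass = (1/0.632 − 1/0.660)/(4πk) = 0.06713/(4π·129) = 4.141×10^-5 K/W
  R_phenolic foam = (1/0.660 − 1/0.955)/(4πk) = 0.4680/(4π·0.0222) = 1.678 K/W
  R_aerogel blanket = (1/0.955 − 1/1.36)/(4πk) = 0.3118/(4π·0.0127) = 1.954 K/W
  R_conv,out = 1/(4πr²h) = 1/(4π·1.36²·14.5) = 0.002967 K/W
ΣR = 4.141×10^-5 + 1.678 + 1.954 + 0.002967 = 3.635 K/W
Q = ΔT/ΣR = (65.2 °C − 23.2 °C)/3.635 = 11.55 W
From the inner boundary to the phenolic foam/aerogel blanket interface, ΣR_partial = 1.678 K/W.
T_interface = T_in − Q·ΣR_partial = 65.2 °C − (11.55)(1.678) = 45.8 °C

T = 45.8 °C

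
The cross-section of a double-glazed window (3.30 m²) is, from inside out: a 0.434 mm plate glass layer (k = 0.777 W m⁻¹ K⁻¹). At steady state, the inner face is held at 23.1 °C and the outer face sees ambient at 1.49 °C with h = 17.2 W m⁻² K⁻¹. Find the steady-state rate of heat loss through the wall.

Q = 1210 W

Treat each layer as a resistance in series:
  R_plate glass = L/(kA) = 4.34×10^-4/(0.777·3.30) = 1.693×10^-4 K/W
  R_conv,out = 1/(hA) = 1/(17.2·3.30) = 0.01762 K/W
ΣR = 1.693×10^-4 + 0.01762 = 0.01779 K/W
Q = ΔT/ΣR = (23.1 °C − 1.49 °C)/0.01779 = 1210 W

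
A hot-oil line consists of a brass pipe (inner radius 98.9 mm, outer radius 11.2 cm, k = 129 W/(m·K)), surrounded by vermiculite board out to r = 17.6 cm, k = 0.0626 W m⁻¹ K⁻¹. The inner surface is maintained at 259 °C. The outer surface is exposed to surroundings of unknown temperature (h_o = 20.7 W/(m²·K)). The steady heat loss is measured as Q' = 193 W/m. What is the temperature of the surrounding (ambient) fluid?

T_out = 28.8 °C

Sum the resistances:
  R'_brass = ln(0.112/0.0989)/(2πk) = 0.1244/(2π·129) = 1.535×10^-4 m·K/W
  R'_vermiculite board = ln(0.176/0.112)/(2πk) = 0.4520/(2π·0.0626) = 1.149 m·K/W
  R'_conv,out = 1/(2πr h) = 1/(2π·0.176·20.7) = 0.04369 m·K/W
ΣR = 1.193 m·K/W
ΔT = Q'·ΣR = 193 × 1.193 = 230.2 K
Heat flows outward, so T_out = T_in − ΔT = 259 − 230.2 = 28.8 °C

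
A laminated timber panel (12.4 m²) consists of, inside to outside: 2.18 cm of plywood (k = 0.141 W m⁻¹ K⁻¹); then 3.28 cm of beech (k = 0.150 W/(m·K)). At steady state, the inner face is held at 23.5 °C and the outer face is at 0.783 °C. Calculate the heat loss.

Treat each layer as a resistance in series:
  R_plywood = L/(kA) = 0.0218/(0.141·12.4) = 0.01247 K/W
  R_beech = L/(kA) = 0.0328/(0.150·12.4) = 0.01763 K/W
ΣR = 0.01247 + 0.01763 = 0.03010 K/W
Q = ΔT/ΣR = (23.5 °C − 0.783 °C)/0.03010 = 755 W

Q = 755 W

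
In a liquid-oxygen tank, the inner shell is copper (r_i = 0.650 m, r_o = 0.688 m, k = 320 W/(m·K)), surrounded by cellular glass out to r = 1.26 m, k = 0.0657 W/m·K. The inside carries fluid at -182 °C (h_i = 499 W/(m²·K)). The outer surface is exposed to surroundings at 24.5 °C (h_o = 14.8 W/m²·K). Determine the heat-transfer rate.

Treat each layer as a resistance in series:
  R_conv,in = 1/(4πr²h) = 1/(4π·0.650²·499) = 3.775×10^-4 K/W
  R_copper = (1/0.650 − 1/0.688)/(4πk) = 0.08497/(4π·320) = 2.113×10^-5 K/W
  R_cellular glass = (1/0.688 − 1/1.26)/(4πk) = 0.6598/(4π·0.0657) = 0.7992 K/W
  R_conv,out = 1/(4πr²h) = 1/(4π·1.26²·14.8) = 0.003387 K/W
ΣR = 3.775×10^-4 + 2.113×10^-5 + 0.7992 + 0.003387 = 0.8030 K/W
Q = ΔT/ΣR = (-182 °C − 24.5 °C)/0.8030 = -257 W
(Negative Q ⇒ heat flows inward; heat gain = 257 W.)

Q = 257 W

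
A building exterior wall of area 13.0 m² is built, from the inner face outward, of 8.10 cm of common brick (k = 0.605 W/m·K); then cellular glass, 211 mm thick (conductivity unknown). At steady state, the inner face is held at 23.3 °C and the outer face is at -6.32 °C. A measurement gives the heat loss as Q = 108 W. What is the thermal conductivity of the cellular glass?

k = 0.0615 W/m·K

ΣR = ΔT/Q = |23.3 − -6.32|/108 = 0.2743 K/W
Known resistances:
  R_common brick = L/(kA) = 0.0810/(0.605·13.0) = 0.01030 K/W
R_cellular glass = ΣR − ΣR_known = 0.2743 − 0.01030 = 0.2640 K/W
L/(kA) = 0.2640 ⇒ k = 0.211/(0.2640·13.0) = 0.0615 W/m·K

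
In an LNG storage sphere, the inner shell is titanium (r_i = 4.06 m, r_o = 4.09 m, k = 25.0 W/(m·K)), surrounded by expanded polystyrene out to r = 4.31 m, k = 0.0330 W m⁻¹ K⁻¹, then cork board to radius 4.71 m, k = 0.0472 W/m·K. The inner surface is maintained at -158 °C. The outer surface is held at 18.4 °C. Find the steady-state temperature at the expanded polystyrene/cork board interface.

T = -74.1 °C

Resistance network (inner→outer):
  R_titanium = (1/4.06 − 1/4.09)/(4πk) = 0.001807/(4π·25.0) = 5.751×10^-6 K/W
  R_expanded polystyrene = (1/4.09 − 1/4.31)/(4πk) = 0.01248/(4π·0.0330) = 0.03010 K/W
  R_cork board = (1/4.31 − 1/4.71)/(4πk) = 0.01970/(4π·0.0472) = 0.03322 K/W
ΣR = 5.751×10^-6 + 0.03010 + 0.03322 = 0.06333 K/W
Q = ΔT/ΣR = (-158 °C − 18.4 °C)/0.06333 = -2785 W
From the inner boundary to the expanded polystyrene/cork board interface, ΣR_partial = 0.03011 K/W.
T_interface = T_in − Q·ΣR_partial = -158 °C − (-2785)(0.03011) = -74.1 °C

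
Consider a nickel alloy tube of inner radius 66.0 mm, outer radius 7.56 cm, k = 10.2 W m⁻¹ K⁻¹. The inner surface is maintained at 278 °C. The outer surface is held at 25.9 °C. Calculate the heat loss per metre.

Q' = 2πk·ΔT/ln(r₂/r₁) = 2π × 10.2 × 252.1 / ln(0.0756/0.0660) = 1.19×10^5 W/m

Q' = 119 kW/m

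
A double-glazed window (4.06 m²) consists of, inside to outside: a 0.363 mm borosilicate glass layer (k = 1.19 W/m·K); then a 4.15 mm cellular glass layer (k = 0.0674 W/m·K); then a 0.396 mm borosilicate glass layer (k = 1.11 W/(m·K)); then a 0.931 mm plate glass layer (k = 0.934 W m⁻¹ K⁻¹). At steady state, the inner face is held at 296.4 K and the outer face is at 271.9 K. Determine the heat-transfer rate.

Resistance network (inner→outer):
  R_borosilicate glass = L/(kA) = 3.63×10^-4/(1.19·4.06) = 7.513×10^-5 K/W
  R_cellular glass = L/(kA) = 0.00415/(0.0674·4.06) = 0.01517 K/W
  R_borosilicate glass = L/(kA) = 3.96×10^-4/(1.11·4.06) = 8.787×10^-5 K/W
  R_plate glass = L/(kA) = 9.31×10^-4/(0.934·4.06) = 2.455×10^-4 K/W
ΣR = 7.513×10^-5 + 0.01517 + 8.787×10^-5 + 2.455×10^-4 = 0.01558 K/W
Q = ΔT/ΣR = (296.4 K − 271.9 K)/0.01558 = 1570 W

Q = 1570 W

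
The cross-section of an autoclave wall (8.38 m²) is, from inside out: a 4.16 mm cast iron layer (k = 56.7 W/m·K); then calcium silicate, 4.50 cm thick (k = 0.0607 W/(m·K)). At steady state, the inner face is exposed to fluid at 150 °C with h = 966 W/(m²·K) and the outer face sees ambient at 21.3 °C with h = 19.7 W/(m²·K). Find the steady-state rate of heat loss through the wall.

Q = 1360 W

Resistance network (inner→outer):
  R_conv,in = 1/(hA) = 1/(966·8.38) = 1.235×10^-4 K/W
  R_cast iron = L/(kA) = 0.00416/(56.7·8.38) = 8.755×10^-6 K/W
  R_calcium silicate = L/(kA) = 0.0450/(0.0607·8.38) = 0.08847 K/W
  R_conv,out = 1/(hA) = 1/(19.7·8.38) = 0.006057 K/W
ΣR = 1.235×10^-4 + 8.755×10^-6 + 0.08847 + 0.006057 = 0.09466 K/W
Q = ΔT/ΣR = (150 °C − 21.3 °C)/0.09466 = 1360 W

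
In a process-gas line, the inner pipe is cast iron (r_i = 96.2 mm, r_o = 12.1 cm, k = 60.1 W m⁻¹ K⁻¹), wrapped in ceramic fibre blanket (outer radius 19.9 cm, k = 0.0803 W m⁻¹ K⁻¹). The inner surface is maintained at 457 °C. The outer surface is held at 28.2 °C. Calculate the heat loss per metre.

Resistance network (inner→outer):
  R'_cast iron = ln(0.121/0.0962)/(2πk) = 0.2294/(2π·60.1) = 6.074×10^-4 m·K/W
  R'_ceramic fibre blanket = ln(0.199/0.121)/(2πk) = 0.4975/(2π·0.0803) = 0.9861 m·K/W
ΣR = 6.074×10^-4 + 0.9861 = 0.9867 m·K/W
Q' = ΔT/ΣR = (457 °C − 28.2 °C)/0.9867 = 435 W/m

Q' = 435 W/m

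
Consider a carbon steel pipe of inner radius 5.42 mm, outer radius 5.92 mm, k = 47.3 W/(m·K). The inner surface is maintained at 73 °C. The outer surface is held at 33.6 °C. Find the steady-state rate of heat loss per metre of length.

Q' = 2πk·ΔT/ln(r₂/r₁) = 2π × 47.3 × 39.4 / ln(0.00592/0.00542) = 1.33×10^5 W/m

Q' = 1.33×10^5 W/m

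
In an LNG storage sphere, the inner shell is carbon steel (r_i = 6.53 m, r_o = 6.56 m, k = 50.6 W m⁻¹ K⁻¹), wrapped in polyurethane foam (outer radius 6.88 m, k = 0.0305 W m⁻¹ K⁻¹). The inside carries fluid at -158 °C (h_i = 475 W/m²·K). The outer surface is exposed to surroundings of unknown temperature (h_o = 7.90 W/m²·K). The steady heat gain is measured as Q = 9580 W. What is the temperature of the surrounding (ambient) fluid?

Sum the resistances:
  R_conv,in = 1/(4πr²h) = 1/(4π·6.53²·475) = 3.929×10^-6 K/W
  R_carbon steel = (1/6.53 − 1/6.56)/(4πk) = 7.003×10^-4/(4π·50.6) = 1.101×10^-6 K/W
  R_polyurethane foam = (1/6.56 − 1/6.88)/(4πk) = 0.007090/(4π·0.0305) = 0.01850 K/W
  R_conv,out = 1/(4πr²h) = 1/(4π·6.88²·7.90) = 2.128×10^-4 K/W
ΣR = 0.01872 K/W
ΔT = Q·ΣR = 9580 × 0.01872 = 179.3 K
Heat flows inward, so T_out = T_in + ΔT = -158 + 179.3 = 21.3 °C

T_out = 21.3 °C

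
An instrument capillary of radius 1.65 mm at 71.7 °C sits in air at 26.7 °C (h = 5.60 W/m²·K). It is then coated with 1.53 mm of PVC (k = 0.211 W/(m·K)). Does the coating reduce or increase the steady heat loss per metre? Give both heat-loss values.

Critical radius for a cylinder: r_cr = k/h = 0.0377 m = 3.77 cm.
Outer radius after coating: r₂ = 0.00165 + 0.00153 = 0.00318 m.
Since r₁ < r_cr and r₂ ≤ r_cr, the coating moves toward the maximum at r_cr — heat loss rises.
Bare: R = 1/(2πr₁h) = 17.22 m·K/W; Q = 45/17.22 = 2.61 W/m.
Coated: R = R_cond + R_conv = 9.432 m·K/W; Q = 45/9.432 = 4.77 W/m.

increases: 2.61 → 4.77 W/m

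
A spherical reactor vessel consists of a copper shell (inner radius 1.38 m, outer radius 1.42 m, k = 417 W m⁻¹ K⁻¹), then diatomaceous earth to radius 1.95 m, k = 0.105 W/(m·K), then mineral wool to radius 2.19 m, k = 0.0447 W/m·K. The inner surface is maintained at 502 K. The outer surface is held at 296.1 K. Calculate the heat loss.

Series thermal resistances, inner to outer:
  R_copper = (1/1.38 − 1/1.42)/(4πk) = 0.02041/(4π·417) = 3.895×10^-6 K/W
  R_diatomaceous earth = (1/1.42 − 1/1.95)/(4πk) = 0.1914/(4π·0.105) = 0.1451 K/W
  R_mineral wool = (1/1.95 − 1/2.19)/(4πk) = 0.05620/(4π·0.0447) = 0.1000 K/W
ΣR = 3.895×10^-6 + 0.1451 + 0.1000 = 0.2451 K/W
Q = ΔT/ΣR = (502 K − 296.1 K)/0.2451 = 840 W

Q = 840 W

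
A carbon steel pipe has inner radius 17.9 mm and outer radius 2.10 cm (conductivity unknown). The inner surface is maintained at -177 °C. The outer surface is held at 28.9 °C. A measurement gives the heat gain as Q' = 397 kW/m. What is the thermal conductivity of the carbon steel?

ΣR = ΔT/Q' = |-177 − 28.9|/3.97×10^5 = 5.186×10^-4 m·K/W
ln(r₂/r₁)/(2πk) = 5.186×10^-4 ⇒ k = 0.1597/(2π·5.186×10^-4) = 49.0 W/m·K

k = 49.0 W/m·K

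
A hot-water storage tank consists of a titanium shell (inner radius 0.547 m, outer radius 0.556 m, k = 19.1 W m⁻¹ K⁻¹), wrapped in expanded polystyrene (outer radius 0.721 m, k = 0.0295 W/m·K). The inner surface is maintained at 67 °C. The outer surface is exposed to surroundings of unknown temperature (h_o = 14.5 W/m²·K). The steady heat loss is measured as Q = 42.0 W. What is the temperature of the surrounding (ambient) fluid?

Series resistances:
  R_titanium = (1/0.547 − 1/0.556)/(4πk) = 0.02959/(4π·19.1) = 1.233×10^-4 K/W
  R_expanded polystyrene = (1/0.556 − 1/0.721)/(4πk) = 0.4116/(4π·0.0295) = 1.110 K/W
  R_conv,out = 1/(4πr²h) = 1/(4π·0.721²·14.5) = 0.01056 K/W
ΣR = 1.121 K/W
ΔT = Q·ΣR = 42.0 × 1.121 = 47.08 K
Heat flows outward, so T_out = T_in − ΔT = 67 − 47.08 = 19.9 °C

T_out = 19.9 °C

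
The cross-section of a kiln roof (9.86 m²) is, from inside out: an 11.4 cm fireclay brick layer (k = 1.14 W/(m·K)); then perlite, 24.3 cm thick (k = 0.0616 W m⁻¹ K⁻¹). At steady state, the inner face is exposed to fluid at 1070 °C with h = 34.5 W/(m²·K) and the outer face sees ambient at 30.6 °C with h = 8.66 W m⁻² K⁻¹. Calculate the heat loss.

Q = 2450 W

Resistance network (inner→outer):
  R_conv,in = 1/(hA) = 1/(34.5·9.86) = 0.002940 K/W
  R_fireclay brick = L/(kA) = 0.114/(1.14·9.86) = 0.01014 K/W
  R_perlite = L/(kA) = 0.243/(0.0616·9.86) = 0.4001 K/W
  R_conv,out = 1/(hA) = 1/(8.66·9.86) = 0.01171 K/W
ΣR = 0.002940 + 0.01014 + 0.4001 + 0.01171 = 0.4249 K/W
Q = ΔT/ΣR = (1070 °C − 30.6 °C)/0.4249 = 2450 W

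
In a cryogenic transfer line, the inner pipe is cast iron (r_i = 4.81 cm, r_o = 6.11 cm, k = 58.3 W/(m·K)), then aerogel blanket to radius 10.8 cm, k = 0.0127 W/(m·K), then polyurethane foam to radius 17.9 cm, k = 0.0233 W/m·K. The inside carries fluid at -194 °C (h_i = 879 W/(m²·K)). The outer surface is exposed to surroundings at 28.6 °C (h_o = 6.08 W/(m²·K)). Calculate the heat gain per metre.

Resistance network (inner→outer):
  R'_conv,in = 1/(2πr h) = 1/(2π·0.0481·879) = 0.003764 m·K/W
  R'_cast iron = ln(0.0611/0.0481)/(2πk) = 0.2392/(2π·58.3) = 6.531×10^-4 m·K/W
  R'_aerogel blanket = ln(0.108/0.0611)/(2πk) = 0.5696/(2π·0.0127) = 7.138 m·K/W
  R'_polyurethane foam = ln(0.179/0.108)/(2πk) = 0.5053/(2π·0.0233) = 3.451 m·K/W
  R'_conv,out = 1/(2πr h) = 1/(2π·0.179·6.08) = 0.1462 m·K/W
ΣR = 0.003764 + 6.531×10^-4 + 7.138 + 3.451 + 0.1462 = 10.74 m·K/W
Q' = ΔT/ΣR = (-194 °C − 28.6 °C)/10.74 = -20.7 W/m
(Negative Q' ⇒ heat flows inward; heat gain = 20.7 W/m.)

Q' = 20.7 W/m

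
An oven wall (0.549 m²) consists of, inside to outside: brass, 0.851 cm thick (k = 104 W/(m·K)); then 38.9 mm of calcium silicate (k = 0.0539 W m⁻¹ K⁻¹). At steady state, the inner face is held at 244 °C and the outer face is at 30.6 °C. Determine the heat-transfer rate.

Series thermal resistances, inner to outer:
  R_brass = L/(kA) = 0.00851/(104·0.549) = 1.490×10^-4 K/W
  R_calcium silicate = L/(kA) = 0.0389/(0.0539·0.549) = 1.315 K/W
ΣR = 1.490×10^-4 + 1.315 = 1.315 K/W
Q = ΔT/ΣR = (244 °C − 30.6 °C)/1.315 = 162 W

Q = 162 W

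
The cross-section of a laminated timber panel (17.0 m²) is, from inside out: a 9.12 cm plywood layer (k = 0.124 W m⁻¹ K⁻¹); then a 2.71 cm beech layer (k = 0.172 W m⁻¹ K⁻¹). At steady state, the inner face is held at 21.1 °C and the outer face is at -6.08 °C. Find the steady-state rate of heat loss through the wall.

Resistance network (inner→outer):
  R_plywood = L/(kA) = 0.0912/(0.124·17.0) = 0.04326 K/W
  R_beech = L/(kA) = 0.0271/(0.172·17.0) = 0.009268 K/W
ΣR = 0.04326 + 0.009268 = 0.05253 K/W
Q = ΔT/ΣR = (21.1 °C − -6.08 °C)/0.05253 = 517 W

Q = 517 W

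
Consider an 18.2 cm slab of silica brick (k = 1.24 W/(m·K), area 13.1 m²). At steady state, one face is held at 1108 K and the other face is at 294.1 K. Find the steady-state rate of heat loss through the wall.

Q = 72.6 kW

Q = kA·ΔT/L = 1.24 × 13.1 × |1108 K − 294.1 K| / 0.182 = 72600 W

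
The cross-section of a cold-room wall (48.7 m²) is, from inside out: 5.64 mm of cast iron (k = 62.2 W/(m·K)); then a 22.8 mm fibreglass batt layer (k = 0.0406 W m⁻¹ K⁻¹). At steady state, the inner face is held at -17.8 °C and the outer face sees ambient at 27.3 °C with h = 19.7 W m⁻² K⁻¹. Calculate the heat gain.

Q = 3590 W

Series thermal resistances, inner to outer:
  R_cast iron = L/(kA) = 0.00564/(62.2·48.7) = 1.862×10^-6 K/W
  R_fibreglass batt = L/(kA) = 0.0228/(0.0406·48.7) = 0.01153 K/W
  R_conv,out = 1/(hA) = 1/(19.7·48.7) = 0.001042 K/W
ΣR = 1.862×10^-6 + 0.01153 + 0.001042 = 0.01257 K/W
Q = ΔT/ΣR = (-17.8 °C − 27.3 °C)/0.01257 = -3590 W
(Negative Q ⇒ heat flows inward; heat gain = 3590 W.)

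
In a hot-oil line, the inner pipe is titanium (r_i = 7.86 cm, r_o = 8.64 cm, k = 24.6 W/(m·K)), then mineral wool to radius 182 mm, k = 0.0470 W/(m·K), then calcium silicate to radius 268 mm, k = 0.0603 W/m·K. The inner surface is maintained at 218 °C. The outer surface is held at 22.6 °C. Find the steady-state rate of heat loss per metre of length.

Treat each layer as a resistance in series:
  R'_titanium = ln(0.0864/0.0786)/(2πk) = 0.09462/(2π·24.6) = 6.121×10^-4 m·K/W
  R'_mineral wool = ln(0.182/0.0864)/(2πk) = 0.7450/(2π·0.0470) = 2.523 m·K/W
  R'_calcium silicate = ln(0.268/0.182)/(2πk) = 0.3870/(2π·0.0603) = 1.021 m·K/W
ΣR = 6.121×10^-4 + 2.523 + 1.021 = 3.545 m·K/W
Q' = ΔT/ΣR = (218 °C − 22.6 °C)/3.545 = 55.1 W/m

Q' = 55.1 W/m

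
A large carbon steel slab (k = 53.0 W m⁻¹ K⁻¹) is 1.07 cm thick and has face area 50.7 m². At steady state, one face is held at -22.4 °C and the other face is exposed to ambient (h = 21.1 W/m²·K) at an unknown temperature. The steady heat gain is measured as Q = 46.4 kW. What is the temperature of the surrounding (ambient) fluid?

Series resistances:
  R_carbon steel = L/(kA) = 0.0107/(53.0·50.7) = 3.982×10^-6 K/W
  R_conv,out = 1/(hA) = 1/(21.1·50.7) = 9.348×10^-4 K/W
ΣR = 9.388×10^-4 K/W
ΔT = Q·ΣR = 46400 × 9.388×10^-4 = 43.56 K
Heat flows inward, so T_out = T_in + ΔT = -22.4 + 43.56 = 21.2 °C

T_out = 21.2 °C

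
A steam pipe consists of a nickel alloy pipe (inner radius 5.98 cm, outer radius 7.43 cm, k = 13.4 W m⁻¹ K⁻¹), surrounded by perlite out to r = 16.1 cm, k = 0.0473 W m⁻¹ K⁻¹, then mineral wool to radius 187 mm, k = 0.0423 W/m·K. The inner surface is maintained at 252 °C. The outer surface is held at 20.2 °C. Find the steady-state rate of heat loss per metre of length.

Q' = 73.2 W/m

Resistance network (inner→outer):
  R'_nickel alloy = ln(0.0743/0.0598)/(2πk) = 0.2171/(2π·13.4) = 0.002579 m·K/W
  R'_perlite = ln(0.161/0.0743)/(2πk) = 0.7733/(2π·0.0473) = 2.602 m·K/W
  R'_mineral wool = ln(0.187/0.161)/(2πk) = 0.1497/(2π·0.0423) = 0.5633 m·K/W
ΣR = 0.002579 + 2.602 + 0.5633 = 3.168 m·K/W
Q' = ΔT/ΣR = (252 °C − 20.2 °C)/3.168 = 73.2 W/m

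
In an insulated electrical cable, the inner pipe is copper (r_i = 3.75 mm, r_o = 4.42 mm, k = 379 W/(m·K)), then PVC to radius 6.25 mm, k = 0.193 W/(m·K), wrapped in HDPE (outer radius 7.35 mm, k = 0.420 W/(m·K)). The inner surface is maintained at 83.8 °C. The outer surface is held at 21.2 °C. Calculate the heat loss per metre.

Series thermal resistances, inner to outer:
  R'_copper = ln(0.00442/0.00375)/(2πk) = 0.1644/(2π·379) = 6.903×10^-5 m·K/W
  R'_PVC = ln(0.00625/0.00442)/(2πk) = 0.3464/(2π·0.193) = 0.2857 m·K/W
  R'_HDPE = ln(0.00735/0.00625)/(2πk) = 0.1621/(2π·0.420) = 0.06143 m·K/W
ΣR = 6.903×10^-5 + 0.2857 + 0.06143 = 0.3472 m·K/W
Q' = ΔT/ΣR = (83.8 °C − 21.2 °C)/0.3472 = 180 W/m

Q' = 180 W/m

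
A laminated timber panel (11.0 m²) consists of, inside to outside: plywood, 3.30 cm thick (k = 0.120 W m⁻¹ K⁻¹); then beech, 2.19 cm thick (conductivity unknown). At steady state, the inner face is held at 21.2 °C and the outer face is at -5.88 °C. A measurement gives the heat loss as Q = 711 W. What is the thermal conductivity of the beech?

k = 0.152 W/m·K

ΣR = ΔT/Q = |21.2 − -5.88|/711 = 0.03809 K/W
Known resistances:
  R_plywood = L/(kA) = 0.0330/(0.120·11.0) = 0.02500 K/W
R_beech = ΣR − ΣR_known = 0.03809 − 0.02500 = 0.01309 K/W
L/(kA) = 0.01309 ⇒ k = 0.0219/(0.01309·11.0) = 0.152 W/m·K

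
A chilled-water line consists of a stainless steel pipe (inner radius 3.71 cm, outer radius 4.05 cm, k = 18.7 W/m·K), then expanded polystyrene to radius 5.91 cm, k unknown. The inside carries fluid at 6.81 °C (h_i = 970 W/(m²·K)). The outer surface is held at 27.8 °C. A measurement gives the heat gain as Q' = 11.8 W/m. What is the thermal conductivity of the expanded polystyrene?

ΣR = ΔT/Q' = |6.81 − 27.8|/11.8 = 1.779 m·K/W
Known resistances:
  R'_conv,in = 1/(2πr h) = 1/(2π·0.0371·970) = 0.004423 m·K/W
  R'_stainless steel = ln(0.0405/0.0371)/(2πk) = 0.08769/(2π·18.7) = 7.463×10^-4 m·K/W
R_expanded polystyrene = ΣR − ΣR_known = 1.779 − 0.005169 = 1.774 m·K/W
ln(r₂/r₁)/(2πk) = 1.774 ⇒ k = 0.3779/(2π·1.774) = 0.0339 W/m·K

k = 0.0339 W/m·K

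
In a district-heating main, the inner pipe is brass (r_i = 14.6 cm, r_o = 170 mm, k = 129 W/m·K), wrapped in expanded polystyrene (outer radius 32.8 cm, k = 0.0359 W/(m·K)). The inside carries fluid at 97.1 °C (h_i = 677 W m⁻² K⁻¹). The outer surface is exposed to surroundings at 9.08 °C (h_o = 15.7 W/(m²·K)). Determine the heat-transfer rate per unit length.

Q' = 29.9 W/m

Treat each layer as a resistance in series:
  R'_conv,in = 1/(2πr h) = 1/(2π·0.146·677) = 0.001610 m·K/W
  R'_brass = ln(0.170/0.146)/(2πk) = 0.1522/(2π·129) = 1.878×10^-4 m·K/W
  R'_expanded polystyrene = ln(0.328/0.170)/(2πk) = 0.6572/(2π·0.0359) = 2.914 m·K/W
  R'_conv,out = 1/(2πr h) = 1/(2π·0.328·15.7) = 0.03091 m·K/W
ΣR = 0.001610 + 1.878×10^-4 + 2.914 + 0.03091 = 2.947 m·K/W
Q' = ΔT/ΣR = (97.1 °C − 9.08 °C)/2.947 = 29.9 W/m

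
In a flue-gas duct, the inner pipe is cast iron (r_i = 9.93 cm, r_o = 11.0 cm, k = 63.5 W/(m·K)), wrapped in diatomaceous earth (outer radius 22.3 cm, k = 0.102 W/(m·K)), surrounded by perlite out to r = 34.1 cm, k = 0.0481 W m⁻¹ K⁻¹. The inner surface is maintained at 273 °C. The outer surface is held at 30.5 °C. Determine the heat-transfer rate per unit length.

Resistance network (inner→outer):
  R'_cast iron = ln(0.110/0.0993)/(2πk) = 0.1023/(2π·63.5) = 2.565×10^-4 m·K/W
  R'_diatomaceous earth = ln(0.223/0.110)/(2πk) = 0.7067/(2π·0.102) = 1.103 m·K/W
  R'_perlite = ln(0.341/0.223)/(2πk) = 0.4247/(2π·0.0481) = 1.405 m·K/W
ΣR = 2.565×10^-4 + 1.103 + 1.405 = 2.508 m·K/W
Q' = ΔT/ΣR = (273 °C − 30.5 °C)/2.508 = 96.7 W/m

Q' = 96.7 W/m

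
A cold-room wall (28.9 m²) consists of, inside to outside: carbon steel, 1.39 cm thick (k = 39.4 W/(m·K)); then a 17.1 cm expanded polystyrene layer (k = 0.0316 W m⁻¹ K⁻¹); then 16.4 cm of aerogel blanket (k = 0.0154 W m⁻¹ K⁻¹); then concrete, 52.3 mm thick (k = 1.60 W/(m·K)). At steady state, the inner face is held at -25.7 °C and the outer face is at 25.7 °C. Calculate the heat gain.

Q = 92.3 W

Series thermal resistances, inner to outer:
  R_carbon steel = L/(kA) = 0.0139/(39.4·28.9) = 1.221×10^-5 K/W
  R_expanded polystyrene = L/(kA) = 0.171/(0.0316·28.9) = 0.1872 K/W
  R_aerogel blanket = L/(kA) = 0.164/(0.0154·28.9) = 0.3685 K/W
  R_concrete = L/(kA) = 0.0523/(1.60·28.9) = 0.001131 K/W
ΣR = 1.221×10^-5 + 0.1872 + 0.3685 + 0.001131 = 0.5568 K/W
Q = ΔT/ΣR = (-25.7 °C − 25.7 °C)/0.5568 = -92.3 W
(Negative Q ⇒ heat flows inward; heat gain = 92.3 W.)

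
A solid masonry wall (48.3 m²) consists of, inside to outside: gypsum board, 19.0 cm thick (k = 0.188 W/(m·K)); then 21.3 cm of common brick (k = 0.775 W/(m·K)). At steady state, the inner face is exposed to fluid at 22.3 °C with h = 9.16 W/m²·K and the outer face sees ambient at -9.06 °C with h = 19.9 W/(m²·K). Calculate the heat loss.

Q = 1050 W

Resistance network (inner→outer):
  R_conv,in = 1/(hA) = 1/(9.16·48.3) = 0.002260 K/W
  R_gypsum board = L/(kA) = 0.190/(0.188·48.3) = 0.02092 K/W
  R_common brick = L/(kA) = 0.213/(0.775·48.3) = 0.005690 K/W
  R_conv,out = 1/(hA) = 1/(19.9·48.3) = 0.001040 K/W
ΣR = 0.002260 + 0.02092 + 0.005690 + 0.001040 = 0.02991 K/W
Q = ΔT/ΣR = (22.3 °C − -9.06 °C)/0.02991 = 1050 W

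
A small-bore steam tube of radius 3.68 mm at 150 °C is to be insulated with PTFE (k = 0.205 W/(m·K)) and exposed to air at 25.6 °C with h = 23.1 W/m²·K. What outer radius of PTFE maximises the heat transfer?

r_cr = 0.887 cm

For a cylinder, r_cr = k_ins/h = 0.205/23.1 = 0.00887 m = 0.887 cm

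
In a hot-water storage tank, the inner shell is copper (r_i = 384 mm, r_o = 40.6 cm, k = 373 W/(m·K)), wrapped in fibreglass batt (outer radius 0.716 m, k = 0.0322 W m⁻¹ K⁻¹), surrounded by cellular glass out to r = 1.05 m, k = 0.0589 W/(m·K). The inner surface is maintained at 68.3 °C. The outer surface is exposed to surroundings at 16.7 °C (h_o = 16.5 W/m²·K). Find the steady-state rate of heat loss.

Q = 15.9 W

Resistance network (inner→outer):
  R_copper = (1/0.384 − 1/0.406)/(4πk) = 0.1411/(4π·373) = 3.011×10^-5 K/W
  R_fibreglass batt = (1/0.406 − 1/0.716)/(4πk) = 1.066/(4π·0.0322) = 2.635 K/W
  R_cellular glass = (1/0.716 − 1/1.05)/(4πk) = 0.4443/(4π·0.0589) = 0.6002 K/W
  R_conv,out = 1/(4πr²h) = 1/(4π·1.05²·16.5) = 0.004374 K/W
ΣR = 3.011×10^-5 + 2.635 + 0.6002 + 0.004374 = 3.240 K/W
Q = ΔT/ΣR = (68.3 °C − 16.7 °C)/3.240 = 15.9 W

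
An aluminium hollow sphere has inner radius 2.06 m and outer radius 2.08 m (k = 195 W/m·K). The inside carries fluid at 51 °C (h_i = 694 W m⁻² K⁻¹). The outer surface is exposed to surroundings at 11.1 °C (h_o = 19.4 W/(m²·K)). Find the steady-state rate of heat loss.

Q = 40.8 kW

Series thermal resistances, inner to outer:
  R_conv,in = 1/(4πr²h) = 1/(4π·2.06²·694) = 2.702×10^-5 K/W
  R_aluminium = (1/2.06 − 1/2.08)/(4πk) = 0.004668/(4π·195) = 1.905×10^-6 K/W
  R_conv,out = 1/(4πr²h) = 1/(4π·2.08²·19.4) = 9.481×10^-4 K/W
ΣR = 2.702×10^-5 + 1.905×10^-6 + 9.481×10^-4 = 9.770×10^-4 K/W
Q = ΔT/ΣR = (51 °C − 11.1 °C)/9.770×10^-4 = 40800 W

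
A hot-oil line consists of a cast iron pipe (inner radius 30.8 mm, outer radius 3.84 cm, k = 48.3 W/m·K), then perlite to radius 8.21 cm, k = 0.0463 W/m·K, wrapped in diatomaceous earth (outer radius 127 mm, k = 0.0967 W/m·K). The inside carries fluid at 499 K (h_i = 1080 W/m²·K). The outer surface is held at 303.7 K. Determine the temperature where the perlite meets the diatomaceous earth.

T = 345.7 K

Series thermal resistances, inner to outer:
  R'_conv,in = 1/(2πr h) = 1/(2π·0.0308·1080) = 0.004785 m·K/W
  R'_cast iron = ln(0.0384/0.0308)/(2πk) = 0.2205/(2π·48.3) = 7.267×10^-4 m·K/W
  R'_perlite = ln(0.0821/0.0384)/(2πk) = 0.7599/(2π·0.0463) = 2.612 m·K/W
  R'_diatomaceous earth = ln(0.127/0.0821)/(2πk) = 0.4362/(2π·0.0967) = 0.7180 m·K/W
ΣR = 0.004785 + 7.267×10^-4 + 2.612 + 0.7180 = 3.336 m·K/W
Q' = ΔT/ΣR = (499 K − 303.7 K)/3.336 = 58.54 W/m
From the inner boundary to the perlite/diatomaceous earth interface, ΣR_partial = 2.618 m·K/W.
T_interface = T_in − Q'·ΣR_partial = 499 K − (58.54)(2.618) = 345.7 K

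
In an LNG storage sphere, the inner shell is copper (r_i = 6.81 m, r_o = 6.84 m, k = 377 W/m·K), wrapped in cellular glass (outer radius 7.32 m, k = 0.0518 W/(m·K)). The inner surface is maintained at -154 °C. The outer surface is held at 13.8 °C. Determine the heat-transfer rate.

Q = 11400 W

Resistance network (inner→outer):
  R_copper = (1/6.81 − 1/6.84)/(4πk) = 6.440×10^-4/(4π·377) = 1.359×10^-7 K/W
  R_cellular glass = (1/6.84 − 1/7.32)/(4πk) = 0.009587/(4π·0.0518) = 0.01473 K/W
ΣR = 1.359×10^-7 + 0.01473 = 0.01473 K/W
Q = ΔT/ΣR = (-154 °C − 13.8 °C)/0.01473 = -11400 W
(Negative Q ⇒ heat flows inward; heat gain = 11400 W.)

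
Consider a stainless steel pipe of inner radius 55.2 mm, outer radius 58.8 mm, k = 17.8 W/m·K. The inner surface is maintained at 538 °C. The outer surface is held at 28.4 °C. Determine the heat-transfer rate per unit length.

Q' = 2πk·ΔT/ln(r₂/r₁) = 2π × 17.8 × 509.6 / ln(0.0588/0.0552) = 9.02×10^5 W/m

Q' = 902 kW/m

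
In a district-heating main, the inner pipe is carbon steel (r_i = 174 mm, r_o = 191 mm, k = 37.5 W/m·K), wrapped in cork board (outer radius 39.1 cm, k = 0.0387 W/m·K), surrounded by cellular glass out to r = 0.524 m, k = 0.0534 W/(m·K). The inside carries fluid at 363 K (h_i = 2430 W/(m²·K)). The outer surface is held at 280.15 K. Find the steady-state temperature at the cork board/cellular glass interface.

Resistance network (inner→outer):
  R'_conv,in = 1/(2πr h) = 1/(2π·0.174·2430) = 3.764×10^-4 m·K/W
  R'_carbon steel = ln(0.191/0.174)/(2πk) = 0.09322/(2π·37.5) = 3.956×10^-4 m·K/W
  R'_cork board = ln(0.391/0.191)/(2πk) = 0.7164/(2π·0.0387) = 2.946 m·K/W
  R'_cellular glass = ln(0.524/0.391)/(2πk) = 0.2928/(2π·0.0534) = 0.8726 m·K/W
ΣR = 3.764×10^-4 + 3.956×10^-4 + 2.946 + 0.8726 = 3.819 m·K/W
Q' = ΔT/ΣR = (363 K − 280.15 K)/3.819 = 21.69 W/m
From the inner boundary to the cork board/cellular glass interface, ΣR_partial = 2.947 m·K/W.
T_interface = T_in − Q'·ΣR_partial = 363 K − (21.69)(2.947) = 299.1 K

T = 299.1 K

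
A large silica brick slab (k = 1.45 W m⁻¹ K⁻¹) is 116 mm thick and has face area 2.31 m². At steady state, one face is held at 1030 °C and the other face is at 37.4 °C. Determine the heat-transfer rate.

Q = kA·ΔT/L = 1.45 × 2.31 × |1030 °C − 37.4 °C| / 0.116 = 28700 W

Q = 28.7 kW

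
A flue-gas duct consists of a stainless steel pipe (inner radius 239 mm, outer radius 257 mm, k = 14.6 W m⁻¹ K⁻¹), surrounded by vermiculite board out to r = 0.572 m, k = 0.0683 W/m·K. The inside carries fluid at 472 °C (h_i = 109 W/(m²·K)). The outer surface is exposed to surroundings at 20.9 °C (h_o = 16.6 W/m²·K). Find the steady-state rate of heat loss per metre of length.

Q' = 239 W/m

Treat each layer as a resistance in series:
  R'_conv,in = 1/(2πr h) = 1/(2π·0.239·109) = 0.006109 m·K/W
  R'_stainless steel = ln(0.257/0.239)/(2πk) = 0.07261/(2π·14.6) = 7.916×10^-4 m·K/W
  R'_vermiculite board = ln(0.572/0.257)/(2πk) = 0.8001/(2π·0.0683) = 1.864 m·K/W
  R'_conv,out = 1/(2πr h) = 1/(2π·0.572·16.6) = 0.01676 m·K/W
ΣR = 0.006109 + 7.916×10^-4 + 1.864 + 0.01676 = 1.888 m·K/W
Q' = ΔT/ΣR = (472 °C − 20.9 °C)/1.888 = 239 W/m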